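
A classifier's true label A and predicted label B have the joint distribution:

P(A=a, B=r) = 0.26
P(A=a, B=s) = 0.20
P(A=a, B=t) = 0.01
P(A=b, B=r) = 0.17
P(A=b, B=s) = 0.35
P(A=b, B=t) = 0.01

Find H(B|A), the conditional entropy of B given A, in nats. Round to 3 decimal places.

0.742 nats

Marginals: p(A) = (0.4700, 0.5300), p(B) = (0.4300, 0.5500, 0.0200).
H(B|A) = Σ p(A) · H(B|A=·).
  A=a: p=0.4700, H(B|A=a) = 0.7730
  A=b: p=0.5300, H(B|A=b) = 0.7137
Weighted sum = 0.742 nats.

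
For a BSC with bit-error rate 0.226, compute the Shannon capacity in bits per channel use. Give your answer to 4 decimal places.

0.2290 bits

Binary symmetric channel: C = 1 − h₂(ε) where h₂ is the binary entropy function.
h₂(0.226) = −0.226·log₂0.226 − 0.774·log₂0.774 = 0.7710.
C = 1 − 0.7710 = 0.2290 bits per channel use.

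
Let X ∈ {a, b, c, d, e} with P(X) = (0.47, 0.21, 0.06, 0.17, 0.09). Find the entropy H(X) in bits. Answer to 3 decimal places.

1.976 bits

H(X) = −Σ p·log₂ p.
  −(0.47)·log₂(0.47) = 0.5120
  −(0.21)·log₂(0.21) = 0.4728
  −(0.06)·log₂(0.06) = 0.2435
  −(0.17)·log₂(0.17) = 0.4346
  −(0.09)·log₂(0.09) = 0.3127
Sum: 0.5120 + 0.4728 + 0.2435 + 0.4346 + 0.3127 = 1.976 bits.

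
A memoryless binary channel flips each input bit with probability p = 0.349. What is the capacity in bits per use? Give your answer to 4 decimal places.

Binary symmetric channel: C = 1 − h₂(ε) where h₂ is the binary entropy function.
h₂(0.349) = −0.349·log₂0.349 − 0.651·log₂0.651 = 0.9332.
C = 1 − 0.9332 = 0.0668 bits per channel use.

0.0668 bits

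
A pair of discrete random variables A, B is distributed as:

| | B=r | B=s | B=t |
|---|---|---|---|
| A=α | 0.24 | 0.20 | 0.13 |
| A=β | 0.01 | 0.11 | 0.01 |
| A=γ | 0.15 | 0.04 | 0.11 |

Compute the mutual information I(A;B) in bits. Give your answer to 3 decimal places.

0.154 bits

Marginals: p(A) = (0.5700, 0.1300, 0.3000), p(B) = (0.4000, 0.3500, 0.2500).
I(A;B) = Σ p(x,y)·log₂[p(x,y)/(p(x)p(y))].
  (α,r): 0.24·log₂(1.0526) = 0.0178
  (α,s): 0.20·log₂(1.0025) = 0.0007
  (α,t): 0.13·log₂(0.9123) = -0.0172
  (β,r): 0.01·log₂(0.1923) = -0.0238
  (β,s): 0.11·log₂(2.4176) = 0.1401
  (β,t): 0.01·log₂(0.3077) = -0.0170
  (γ,r): 0.15·log₂(1.2500) = 0.0483
  (γ,s): 0.04·log₂(0.3810) = -0.0557
  (γ,t): 0.11·log₂(1.4667) = 0.0608
Sum = 0.154 bits.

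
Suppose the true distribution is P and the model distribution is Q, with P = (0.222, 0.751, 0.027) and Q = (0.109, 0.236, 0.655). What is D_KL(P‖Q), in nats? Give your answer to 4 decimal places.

D(P‖Q) = Σ p·ln(p/q).
  0.222·ln(0.222/0.109) = 0.15792
  0.751·ln(0.751/0.236) = 0.86934
  0.027·ln(0.027/0.655) = -0.08610
D(P‖Q) = 0.9412 nats.

0.9412 nats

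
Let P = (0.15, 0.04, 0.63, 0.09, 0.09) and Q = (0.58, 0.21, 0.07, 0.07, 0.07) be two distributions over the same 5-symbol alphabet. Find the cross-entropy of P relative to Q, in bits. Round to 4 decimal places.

H(P,Q) = −Σ p·log₂ q.
  −0.15·log₂(0.58) = 0.11788
  −0.04·log₂(0.21) = 0.09006
  −0.63·log₂(0.07) = 2.41700
  −0.09·log₂(0.07) = 0.34529
  −0.09·log₂(0.07) = 0.34529
H(P,Q) = 3.3155 bits.

3.3155 bits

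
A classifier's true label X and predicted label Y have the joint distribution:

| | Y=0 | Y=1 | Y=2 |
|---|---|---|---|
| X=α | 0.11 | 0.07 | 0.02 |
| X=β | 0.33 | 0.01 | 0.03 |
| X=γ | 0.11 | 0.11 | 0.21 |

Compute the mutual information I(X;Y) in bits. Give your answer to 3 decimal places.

0.302 bits

Marginals: p(X) = (0.2000, 0.3700, 0.4300), p(Y) = (0.5500, 0.1900, 0.2600).
I(X;Y) = H(X) + H(Y) − H(X,Y).
H(X) = 1.5187, H(Y) = 1.4349, H(X,Y) = 2.6511.
I(X;Y) = 1.5187 + 1.4349 − 2.6511 = 0.302 bits.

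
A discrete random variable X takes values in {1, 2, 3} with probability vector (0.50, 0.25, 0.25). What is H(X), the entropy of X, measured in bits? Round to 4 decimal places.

1.5000 bits

H(X) = −Σ p·log₂ p.
  −(0.50)·log₂(0.50) = 0.50000
  −(0.25)·log₂(0.25) = 0.50000
  −(0.25)·log₂(0.25) = 0.50000
Sum: 0.50000 + 0.50000 + 0.50000 = 1.5000 bits.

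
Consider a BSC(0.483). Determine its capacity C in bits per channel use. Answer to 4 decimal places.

0.0008 bits

Binary symmetric channel: C = 1 − h₂(ε) where h₂ is the binary entropy function.
h₂(0.483) = −0.483·log₂0.483 − 0.517·log₂0.517 = 0.9992.
C = 1 − 0.9992 = 0.0008 bits per channel use.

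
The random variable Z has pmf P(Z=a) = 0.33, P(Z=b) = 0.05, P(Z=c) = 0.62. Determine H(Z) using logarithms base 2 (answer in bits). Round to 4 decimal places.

1.1715 bits

H(Z) = −Σ p·log₂ p.
  −(0.33)·log₂(0.33) = 0.52782
  −(0.05)·log₂(0.05) = 0.21610
  −(0.62)·log₂(0.62) = 0.42759
Sum: 0.52782 + 0.21610 + 0.42759 = 1.1715 bits.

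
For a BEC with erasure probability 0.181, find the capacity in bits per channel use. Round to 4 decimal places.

Binary erasure channel: capacity C = 1 − ε.
C = 1 − 0.181 = 0.8190 bits per channel use.

0.8190 bits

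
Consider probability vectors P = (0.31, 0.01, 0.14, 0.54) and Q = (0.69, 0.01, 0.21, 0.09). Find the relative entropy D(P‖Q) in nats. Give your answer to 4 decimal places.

D(P‖Q) = Σ p·ln(p/q).
  0.31·ln(0.31/0.69) = -0.24804
  0.01·ln(0.01/0.01) = 0.00000
  0.14·ln(0.14/0.21) = -0.05677
  0.54·ln(0.54/0.09) = 0.96755
D(P‖Q) = 0.6627 nats.

0.6627 nats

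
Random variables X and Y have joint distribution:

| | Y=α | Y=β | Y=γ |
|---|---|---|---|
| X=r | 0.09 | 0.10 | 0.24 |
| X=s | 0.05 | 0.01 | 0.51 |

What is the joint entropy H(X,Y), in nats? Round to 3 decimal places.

H(X,Y) = −Σ p(x,y)·ln p(x,y) over all 6 cells.
  cell (r,α): −0.09·ln0.09 = 0.2167
  cell (r,β): −0.10·ln0.10 = 0.2303
  cell (r,γ): −0.24·ln0.24 = 0.3425
  cell (s,α): −0.05·ln0.05 = 0.1498
  cell (s,β): −0.01·ln0.01 = 0.0461
  cell (s,γ): −0.51·ln0.51 = 0.3434
Sum = 1.329 nats.

1.329 nats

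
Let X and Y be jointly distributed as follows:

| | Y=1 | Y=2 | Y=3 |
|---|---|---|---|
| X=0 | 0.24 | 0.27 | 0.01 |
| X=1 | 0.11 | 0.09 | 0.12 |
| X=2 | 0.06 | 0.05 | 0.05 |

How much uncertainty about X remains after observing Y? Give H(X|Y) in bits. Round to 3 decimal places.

1.276 bits

Chain rule: H(X|Y) = H(X,Y) − H(Y).
Marginals: p(X) = (0.5200, 0.3200, 0.1600), p(Y) = (0.4100, 0.4100, 0.1800).
H(X,Y) = 2.7763 bits; H(Y) = 1.5001 bits.
H(X|Y) = 2.7763 − 1.5001 = 1.276 bits.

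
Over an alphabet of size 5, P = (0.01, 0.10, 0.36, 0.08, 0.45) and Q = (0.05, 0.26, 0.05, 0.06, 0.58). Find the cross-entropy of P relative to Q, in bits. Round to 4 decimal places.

H(P,Q) = −Σ p·log₂ q.
  −0.01·log₂(0.05) = 0.04322
  −0.10·log₂(0.26) = 0.19434
  −0.36·log₂(0.05) = 1.55589
  −0.08·log₂(0.06) = 0.32471
  −0.45·log₂(0.58) = 0.35364
H(P,Q) = 2.4718 bits.

2.4718 bits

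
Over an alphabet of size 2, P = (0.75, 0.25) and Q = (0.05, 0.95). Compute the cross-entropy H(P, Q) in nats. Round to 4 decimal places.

H(P,Q) = −Σ p·ln q.
  −0.75·ln(0.05) = 2.24680
  −0.25·ln(0.95) = 0.01282
H(P,Q) = 2.2596 nats.

2.2596 nats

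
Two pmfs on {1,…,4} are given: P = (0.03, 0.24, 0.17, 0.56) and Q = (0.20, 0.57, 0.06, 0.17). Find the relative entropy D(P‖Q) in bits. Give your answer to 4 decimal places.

0.8370 bits

D(P‖Q) = Σ p·log₂(p/q).
  0.03·log₂(0.03/0.20) = -0.08211
  0.24·log₂(0.24/0.57) = -0.29950
  0.17·log₂(0.17/0.06) = 0.25543
  0.56·log₂(0.56/0.17) = 0.96314
D(P‖Q) = 0.8370 bits.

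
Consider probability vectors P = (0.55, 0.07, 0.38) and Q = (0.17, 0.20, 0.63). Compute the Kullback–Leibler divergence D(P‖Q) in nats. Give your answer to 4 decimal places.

0.3802 nats

D(P‖Q) = Σ p·ln(p/q).
  0.55·ln(0.55/0.17) = 0.64577
  0.07·ln(0.07/0.20) = -0.07349
  0.38·ln(0.38/0.63) = -0.19211
D(P‖Q) = 0.3802 nats.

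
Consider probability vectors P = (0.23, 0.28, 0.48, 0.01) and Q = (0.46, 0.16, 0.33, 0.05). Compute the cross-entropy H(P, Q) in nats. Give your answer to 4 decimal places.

1.2538 nats

H(P,Q) = −Σ p·ln q.
  −0.23·ln(0.46) = 0.17860
  −0.28·ln(0.16) = 0.51312
  −0.48·ln(0.33) = 0.53216
  −0.01·ln(0.05) = 0.02996
H(P,Q) = 1.2538 nats.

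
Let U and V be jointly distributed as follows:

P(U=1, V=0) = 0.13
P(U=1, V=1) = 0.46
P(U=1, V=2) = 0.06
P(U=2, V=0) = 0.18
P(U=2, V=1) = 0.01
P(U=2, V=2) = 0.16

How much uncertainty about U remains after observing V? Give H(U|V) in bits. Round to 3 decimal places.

0.560 bits

Chain rule: H(U|V) = H(U,V) − H(V).
Marginals: p(U) = (0.6500, 0.3500), p(V) = (0.3100, 0.4700, 0.2200).
H(U,V) = 2.0763 bits; H(V) = 1.5163 bits.
H(U|V) = 2.0763 − 1.5163 = 0.560 bits.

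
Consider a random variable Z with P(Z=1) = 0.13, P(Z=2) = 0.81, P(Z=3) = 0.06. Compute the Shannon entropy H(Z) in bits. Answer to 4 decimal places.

0.8724 bits

H(Z) = −Σ p·log₂ p.
  −(0.13)·log₂(0.13) = 0.38264
  −(0.81)·log₂(0.81) = 0.24625
  −(0.06)·log₂(0.06) = 0.24353
Sum: 0.38264 + 0.24625 + 0.24353 = 0.8724 bits.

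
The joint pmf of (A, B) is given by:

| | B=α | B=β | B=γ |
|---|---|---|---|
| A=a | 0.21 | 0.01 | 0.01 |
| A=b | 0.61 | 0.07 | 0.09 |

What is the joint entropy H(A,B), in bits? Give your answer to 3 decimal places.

1.622 bits

H(A,B) = −Σ p(x,y)·log₂ p(x,y) over all 6 cells.
  cell (a,α): −0.21·log₂0.21 = 0.4728
  cell (a,β): −0.01·log₂0.01 = 0.0664
  cell (a,γ): −0.01·log₂0.01 = 0.0664
  cell (b,α): −0.61·log₂0.61 = 0.4350
  cell (b,β): −0.07·log₂0.07 = 0.2686
  cell (b,γ): −0.09·log₂0.09 = 0.3127
Sum = 1.622 bits.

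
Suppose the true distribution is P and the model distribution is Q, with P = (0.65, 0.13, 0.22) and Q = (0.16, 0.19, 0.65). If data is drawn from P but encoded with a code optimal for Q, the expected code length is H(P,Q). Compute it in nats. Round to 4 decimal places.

H(P,Q) = −Σ p·ln q.
  −0.65·ln(0.16) = 1.19118
  −0.13·ln(0.19) = 0.21590
  −0.22·ln(0.65) = 0.09477
H(P,Q) = 1.5018 nats.

1.5018 nats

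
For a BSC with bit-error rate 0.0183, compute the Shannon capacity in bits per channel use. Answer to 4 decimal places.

0.8682 bits

Binary symmetric channel: C = 1 − h₂(ε) where h₂ is the binary entropy function.
h₂(0.0183) = −0.0183·log₂0.0183 − 0.9817·log₂0.9817 = 0.1318.
C = 1 − 0.1318 = 0.8682 bits per channel use.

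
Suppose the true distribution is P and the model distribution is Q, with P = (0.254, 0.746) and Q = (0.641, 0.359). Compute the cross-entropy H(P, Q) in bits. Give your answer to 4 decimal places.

1.2655 bits

H(P,Q) = −Σ p·log₂ q.
  −0.254·log₂(0.641) = 0.16297
  −0.746·log₂(0.359) = 1.10255
H(P,Q) = 1.2655 bits.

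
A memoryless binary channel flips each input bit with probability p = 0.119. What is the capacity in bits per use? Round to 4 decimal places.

0.4735 bits

Binary symmetric channel: C = 1 − h₂(ε) where h₂ is the binary entropy function.
h₂(0.119) = −0.119·log₂0.119 − 0.881·log₂0.881 = 0.5265.
C = 1 − 0.5265 = 0.4735 bits per channel use.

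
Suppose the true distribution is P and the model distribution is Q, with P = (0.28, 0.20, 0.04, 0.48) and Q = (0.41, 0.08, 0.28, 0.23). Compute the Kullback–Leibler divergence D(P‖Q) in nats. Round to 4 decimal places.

0.3518 nats

D(P‖Q) = Σ p·ln(p/q).
  0.28·ln(0.28/0.41) = -0.10678
  0.20·ln(0.20/0.08) = 0.18326
  0.04·ln(0.04/0.28) = -0.07784
  0.48·ln(0.48/0.23) = 0.35314
D(P‖Q) = 0.3518 nats.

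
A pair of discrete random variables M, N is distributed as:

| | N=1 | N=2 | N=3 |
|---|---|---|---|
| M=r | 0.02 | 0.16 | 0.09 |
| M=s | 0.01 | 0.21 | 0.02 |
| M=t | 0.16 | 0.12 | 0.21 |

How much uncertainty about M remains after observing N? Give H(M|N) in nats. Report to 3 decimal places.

0.886 nats

Marginals: p(M) = (0.2700, 0.2400, 0.4900), p(N) = (0.1900, 0.4900, 0.3200).
H(M|N) = Σ p(N) · H(M|N=·).
  N=1: p=0.1900, H(M|N=1) = 0.5367
  N=2: p=0.4900, H(M|N=2) = 1.0731
  N=3: p=0.3200, H(M|N=3) = 0.8065
Weighted sum = 0.886 nats.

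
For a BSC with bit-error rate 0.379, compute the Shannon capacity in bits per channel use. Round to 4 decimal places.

0.0427 bits

Binary symmetric channel: C = 1 − h₂(ε) where h₂ is the binary entropy function.
h₂(0.379) = −0.379·log₂0.379 − 0.621·log₂0.621 = 0.9573.
C = 1 − 0.9573 = 0.0427 bits per channel use.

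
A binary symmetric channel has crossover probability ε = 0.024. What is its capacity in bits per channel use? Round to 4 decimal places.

0.8367 bits

Binary symmetric channel: C = 1 − h₂(ε) where h₂ is the binary entropy function.
h₂(0.024) = −0.024·log₂0.024 − 0.976·log₂0.976 = 0.1633.
C = 1 − 0.1633 = 0.8367 bits per channel use.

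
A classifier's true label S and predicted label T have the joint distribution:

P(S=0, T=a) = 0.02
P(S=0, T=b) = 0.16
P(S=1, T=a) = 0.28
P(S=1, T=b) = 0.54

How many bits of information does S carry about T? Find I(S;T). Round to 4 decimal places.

0.0312 bits

Marginals: p(S) = (0.1800, 0.8200), p(T) = (0.3000, 0.7000).
I(S;T) = H(S) + H(T) − H(S,T).
H(S) = 0.6801, H(T) = 0.8813, H(S,T) = 1.5302.
I(S;T) = 0.6801 + 0.8813 − 1.5302 = 0.0312 bits.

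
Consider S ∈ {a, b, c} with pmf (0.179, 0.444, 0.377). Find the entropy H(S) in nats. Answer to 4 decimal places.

H(S) = −Σ p·ln p.
  −(0.179)·ln(0.179) = 0.30795
  −(0.444)·ln(0.444) = 0.36050
  −(0.377)·ln(0.377) = 0.36777
Sum: 0.30795 + 0.36050 + 0.36777 = 1.0362 nats.

1.0362 nats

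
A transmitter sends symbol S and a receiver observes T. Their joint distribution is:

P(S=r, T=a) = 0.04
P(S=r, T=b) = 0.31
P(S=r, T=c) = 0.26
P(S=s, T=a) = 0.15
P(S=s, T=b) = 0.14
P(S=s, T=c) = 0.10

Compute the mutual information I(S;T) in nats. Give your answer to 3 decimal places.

Marginals: p(S) = (0.6100, 0.3900), p(T) = (0.1900, 0.4500, 0.3600).
I(S;T) = H(S) + H(T) − H(S,T).
H(S) = 0.6687, H(T) = 1.0427, H(S,T) = 1.6321.
I(S;T) = 0.6687 + 1.0427 − 1.6321 = 0.079 nats.

0.079 nats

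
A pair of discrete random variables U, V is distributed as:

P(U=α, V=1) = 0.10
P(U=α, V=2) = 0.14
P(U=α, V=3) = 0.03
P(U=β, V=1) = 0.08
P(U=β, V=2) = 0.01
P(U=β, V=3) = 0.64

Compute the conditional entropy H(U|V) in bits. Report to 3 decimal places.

Marginals: p(U) = (0.2700, 0.7300), p(V) = (0.1800, 0.1500, 0.6700).
H(U|V) = Σ p(V) · H(U|V=·).
  V=1: p=0.1800, H(U|V=1) = 0.9911
  V=2: p=0.1500, H(U|V=2) = 0.3534
  V=3: p=0.6700, H(U|V=3) = 0.2638
Weighted sum = 0.408 bits.

0.408 bits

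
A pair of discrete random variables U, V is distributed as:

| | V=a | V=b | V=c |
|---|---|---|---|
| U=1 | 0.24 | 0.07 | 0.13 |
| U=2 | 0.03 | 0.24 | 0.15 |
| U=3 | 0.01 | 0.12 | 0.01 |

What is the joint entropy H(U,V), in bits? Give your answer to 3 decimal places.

2.702 bits

H(U,V) = −Σ p(x,y)·log₂ p(x,y) over all 9 cells.
  cell (1,a): −0.24·log₂0.24 = 0.4941
  cell (1,b): −0.07·log₂0.07 = 0.2686
  cell (1,c): −0.13·log₂0.13 = 0.3826
  cell (2,a): −0.03·log₂0.03 = 0.1518
  cell (2,b): −0.24·log₂0.24 = 0.4941
  cell (2,c): −0.15·log₂0.15 = 0.4105
  cell (3,a): −0.01·log₂0.01 = 0.0664
  cell (3,b): −0.12·log₂0.12 = 0.3671
  cell (3,c): −0.01·log₂0.01 = 0.0664
Sum = 2.702 bits.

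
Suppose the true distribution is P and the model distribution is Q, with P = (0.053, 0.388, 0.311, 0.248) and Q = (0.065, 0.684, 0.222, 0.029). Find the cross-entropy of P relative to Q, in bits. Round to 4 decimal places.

H(P,Q) = −Σ p·log₂ q.
  −0.053·log₂(0.065) = 0.20900
  −0.388·log₂(0.684) = 0.21260
  −0.311·log₂(0.222) = 0.67530
  −0.248·log₂(0.029) = 1.26674
H(P,Q) = 2.3636 bits.

2.3636 bits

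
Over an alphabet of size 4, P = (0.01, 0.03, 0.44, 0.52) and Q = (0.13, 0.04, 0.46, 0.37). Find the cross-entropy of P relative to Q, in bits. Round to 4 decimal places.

H(P,Q) = −Σ p·log₂ q.
  −0.01·log₂(0.13) = 0.02943
  −0.03·log₂(0.04) = 0.13932
  −0.44·log₂(0.46) = 0.49293
  −0.52·log₂(0.37) = 0.74589
H(P,Q) = 1.4076 bits.

1.4076 bits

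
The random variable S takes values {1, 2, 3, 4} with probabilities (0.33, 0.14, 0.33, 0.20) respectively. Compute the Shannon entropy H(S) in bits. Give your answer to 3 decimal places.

H(S) = −Σ p·log₂ p.
  −(0.33)·log₂(0.33) = 0.5278
  −(0.14)·log₂(0.14) = 0.3971
  −(0.33)·log₂(0.33) = 0.5278
  −(0.20)·log₂(0.20) = 0.4644
Sum: 0.5278 + 0.3971 + 0.5278 + 0.4644 = 1.917 bits.

1.917 bits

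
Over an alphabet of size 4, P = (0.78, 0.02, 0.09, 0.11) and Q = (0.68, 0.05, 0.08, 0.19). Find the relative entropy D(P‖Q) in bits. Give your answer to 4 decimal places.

0.0565 bits

D(P‖Q) = Σ p·log₂(p/q).
  0.78·log₂(0.78/0.68) = 0.15439
  0.02·log₂(0.02/0.05) = -0.02644
  0.09·log₂(0.09/0.08) = 0.01529
  0.11·log₂(0.11/0.19) = -0.08673
D(P‖Q) = 0.0565 bits.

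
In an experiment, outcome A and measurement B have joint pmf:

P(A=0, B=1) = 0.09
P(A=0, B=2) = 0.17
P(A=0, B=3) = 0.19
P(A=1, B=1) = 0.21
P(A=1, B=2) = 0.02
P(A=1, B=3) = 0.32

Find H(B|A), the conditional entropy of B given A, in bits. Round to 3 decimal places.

1.321 bits

Marginals: p(A) = (0.4500, 0.5500), p(B) = (0.3000, 0.1900, 0.5100).
H(B|A) = Σ p(A) · H(B|A=·).
  A=0: p=0.4500, H(B|A=0) = 1.5201
  A=1: p=0.5500, H(B|A=1) = 1.1588
Weighted sum = 1.321 bits.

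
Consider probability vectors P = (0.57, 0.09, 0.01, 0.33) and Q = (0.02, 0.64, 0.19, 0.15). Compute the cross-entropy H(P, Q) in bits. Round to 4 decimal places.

H(P,Q) = −Σ p·log₂ q.
  −0.57·log₂(0.02) = 3.21700
  −0.09·log₂(0.64) = 0.05795
  −0.01·log₂(0.19) = 0.02396
  −0.33·log₂(0.15) = 0.90320
H(P,Q) = 4.2021 bits.

4.2021 bits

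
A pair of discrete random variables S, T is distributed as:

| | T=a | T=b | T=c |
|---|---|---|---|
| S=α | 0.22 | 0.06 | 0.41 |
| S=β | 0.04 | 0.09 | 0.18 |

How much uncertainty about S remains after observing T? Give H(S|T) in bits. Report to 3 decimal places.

Marginals: p(S) = (0.6900, 0.3100), p(T) = (0.2600, 0.1500, 0.5900).
H(S|T) = Σ p(T) · H(S|T=·).
  T=a: p=0.2600, H(S|T=a) = 0.6194
  T=b: p=0.1500, H(S|T=b) = 0.9710
  T=c: p=0.5900, H(S|T=c) = 0.8874
Weighted sum = 0.830 bits.

0.830 bits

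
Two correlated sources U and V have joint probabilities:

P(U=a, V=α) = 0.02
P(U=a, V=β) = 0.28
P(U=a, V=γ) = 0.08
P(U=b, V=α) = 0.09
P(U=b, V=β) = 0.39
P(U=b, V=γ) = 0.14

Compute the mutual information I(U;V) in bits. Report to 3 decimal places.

0.018 bits

Marginals: p(U) = (0.3800, 0.6200), p(V) = (0.1100, 0.6700, 0.2200).
I(U;V) = Σ p(x,y)·log₂[p(x,y)/(p(x)p(y))].
  (a,α): 0.02·log₂(0.4785) = -0.0213
  (a,β): 0.28·log₂(1.0998) = 0.0384
  (a,γ): 0.08·log₂(0.9569) = -0.0051
  (b,α): 0.09·log₂(1.3196) = 0.0360
  (b,β): 0.39·log₂(0.9389) = -0.0355
  (b,γ): 0.14·log₂(1.0264) = 0.0053
Sum = 0.018 bits.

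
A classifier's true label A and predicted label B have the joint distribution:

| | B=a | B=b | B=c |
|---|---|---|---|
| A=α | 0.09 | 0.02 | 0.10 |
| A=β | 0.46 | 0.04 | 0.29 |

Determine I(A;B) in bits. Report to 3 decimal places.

Marginals: p(A) = (0.2100, 0.7900), p(B) = (0.5500, 0.0600, 0.3900).
I(A;B) = Σ p(x,y)·log₂[p(x,y)/(p(x)p(y))].
  (α,a): 0.09·log₂(0.7792) = -0.0324
  (α,b): 0.02·log₂(1.5873) = 0.0133
  (α,c): 0.10·log₂(1.2210) = 0.0288
  (β,a): 0.46·log₂(1.0587) = 0.0378
  (β,b): 0.04·log₂(0.8439) = -0.0098
  (β,c): 0.29·log₂(0.9413) = -0.0253
Sum = 0.012 bits.

0.012 bits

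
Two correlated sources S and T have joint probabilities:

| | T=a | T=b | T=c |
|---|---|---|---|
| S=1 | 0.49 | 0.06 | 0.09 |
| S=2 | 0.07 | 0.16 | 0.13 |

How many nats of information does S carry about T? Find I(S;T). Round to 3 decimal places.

0.165 nats

Marginals: p(S) = (0.6400, 0.3600), p(T) = (0.5600, 0.2200, 0.2200).
I(S;T) = Σ p(x,y)·ln[p(x,y)/(p(x)p(y))].
  (1,a): 0.49·ln(1.3672) = 0.1533
  (1,b): 0.06·ln(0.4261) = -0.0512
  (1,c): 0.09·ln(0.6392) = -0.0403
  (2,a): 0.07·ln(0.3472) = -0.0740
  (2,b): 0.16·ln(2.0202) = 0.1125
  (2,c): 0.13·ln(1.6414) = 0.0644
Sum = 0.165 nats.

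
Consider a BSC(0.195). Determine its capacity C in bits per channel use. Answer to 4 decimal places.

0.2882 bits

Binary symmetric channel: C = 1 − h₂(ε) where h₂ is the binary entropy function.
h₂(0.195) = −0.195·log₂0.195 − 0.805·log₂0.805 = 0.7118.
C = 1 − 0.7118 = 0.2882 bits per channel use.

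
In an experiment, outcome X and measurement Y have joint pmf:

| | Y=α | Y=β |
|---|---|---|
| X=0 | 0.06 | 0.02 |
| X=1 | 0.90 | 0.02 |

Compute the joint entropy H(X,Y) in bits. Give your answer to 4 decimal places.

0.6061 bits

H(X,Y) = −Σ p(x,y)·log₂ p(x,y) over all 4 cells.
  cell (0,α): −0.06·log₂0.06 = 0.24353
  cell (0,β): −0.02·log₂0.02 = 0.11288
  cell (1,α): −0.90·log₂0.90 = 0.13680
  cell (1,β): −0.02·log₂0.02 = 0.11288
Sum = 0.6061 bits.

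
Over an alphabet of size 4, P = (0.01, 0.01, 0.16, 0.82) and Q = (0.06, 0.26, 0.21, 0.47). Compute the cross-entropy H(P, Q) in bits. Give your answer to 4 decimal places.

1.3135 bits

H(P,Q) = −Σ p·log₂ q.
  −0.01·log₂(0.06) = 0.04059
  −0.01·log₂(0.26) = 0.01943
  −0.16·log₂(0.21) = 0.36025
  −0.82·log₂(0.47) = 0.89320
H(P,Q) = 1.3135 bits.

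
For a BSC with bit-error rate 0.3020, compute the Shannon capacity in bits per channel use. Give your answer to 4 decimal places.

0.1163 bits

Binary symmetric channel: C = 1 − h₂(ε) where h₂ is the binary entropy function.
h₂(0.3020) = −0.3020·log₂0.3020 − 0.6980·log₂0.6980 = 0.8837.
C = 1 − 0.8837 = 0.1163 bits per channel use.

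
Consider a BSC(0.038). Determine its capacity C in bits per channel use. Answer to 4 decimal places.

Binary symmetric channel: C = 1 − h₂(ε) where h₂ is the binary entropy function.
h₂(0.038) = −0.038·log₂0.038 − 0.962·log₂0.962 = 0.2330.
C = 1 − 0.2330 = 0.7670 bits per channel use.

0.7670 bits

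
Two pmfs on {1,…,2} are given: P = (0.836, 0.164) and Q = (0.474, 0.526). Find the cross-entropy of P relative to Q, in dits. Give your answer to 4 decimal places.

H(P,Q) = −Σ p·log₁₀ q.
  −0.836·log₁₀(0.474) = 0.27105
  −0.164·log₁₀(0.526) = 0.04576
H(P,Q) = 0.3168 dits.

0.3168 dits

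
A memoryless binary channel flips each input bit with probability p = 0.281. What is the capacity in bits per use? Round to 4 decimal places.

0.1432 bits

Binary symmetric channel: C = 1 − h₂(ε) where h₂ is the binary entropy function.
h₂(0.281) = −0.281·log₂0.281 − 0.719·log₂0.719 = 0.8568.
C = 1 − 0.8568 = 0.1432 bits per channel use.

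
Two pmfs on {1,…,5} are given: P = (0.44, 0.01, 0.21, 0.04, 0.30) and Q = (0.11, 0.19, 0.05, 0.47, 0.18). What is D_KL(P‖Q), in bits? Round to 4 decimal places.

D(P‖Q) = Σ p·log₂(p/q).
  0.44·log₂(0.44/0.11) = 0.88000
  0.01·log₂(0.01/0.19) = -0.04248
  0.21·log₂(0.21/0.05) = 0.43478
  0.04·log₂(0.04/0.47) = -0.14218
  0.30·log₂(0.30/0.18) = 0.22109
D(P‖Q) = 1.3512 bits.

1.3512 bits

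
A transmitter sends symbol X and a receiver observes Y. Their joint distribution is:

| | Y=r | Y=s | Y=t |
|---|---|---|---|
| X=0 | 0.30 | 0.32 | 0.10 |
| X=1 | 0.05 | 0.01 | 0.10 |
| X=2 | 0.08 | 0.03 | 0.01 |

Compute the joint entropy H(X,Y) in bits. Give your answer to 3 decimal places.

H(X,Y) = −Σ p(x,y)·log₂ p(x,y) over all 9 cells.
  cell (0,r): −0.30·log₂0.30 = 0.5211
  cell (0,s): −0.32·log₂0.32 = 0.5260
  cell (0,t): −0.10·log₂0.10 = 0.3322
  cell (1,r): −0.05·log₂0.05 = 0.2161
  cell (1,s): −0.01·log₂0.01 = 0.0664
  cell (1,t): −0.10·log₂0.10 = 0.3322
  cell (2,r): −0.08·log₂0.08 = 0.2915
  cell (2,s): −0.03·log₂0.03 = 0.1518
  cell (2,t): −0.01·log₂0.01 = 0.0664
Sum = 2.504 bits.

2.504 bits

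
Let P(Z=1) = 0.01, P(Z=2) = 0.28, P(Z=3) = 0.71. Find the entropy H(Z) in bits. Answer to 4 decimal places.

H(Z) = −Σ p·log₂ p.
  −(0.01)·log₂(0.01) = 0.06644
  −(0.28)·log₂(0.28) = 0.51422
  −(0.71)·log₂(0.71) = 0.35082
Sum: 0.06644 + 0.51422 + 0.35082 = 0.9315 bits.

0.9315 bits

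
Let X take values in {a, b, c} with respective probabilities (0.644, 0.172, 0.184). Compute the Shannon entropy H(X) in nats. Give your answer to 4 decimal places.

H(X) = −Σ p·ln p.
  −(0.644)·ln(0.644) = 0.28340
  −(0.172)·ln(0.172) = 0.30276
  −(0.184)·ln(0.184) = 0.31148
Sum: 0.28340 + 0.30276 + 0.31148 = 0.8976 nats.

0.8976 nats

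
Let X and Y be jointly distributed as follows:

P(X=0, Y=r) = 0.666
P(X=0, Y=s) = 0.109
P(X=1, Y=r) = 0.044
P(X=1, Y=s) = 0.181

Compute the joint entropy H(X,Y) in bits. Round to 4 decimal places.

H(X,Y) = −Σ p(x,y)·log₂ p(x,y) over all 4 cells.
  cell (0,r): −0.666·log₂0.666 = 0.39055
  cell (0,s): −0.109·log₂0.109 = 0.34854
  cell (1,r): −0.044·log₂0.044 = 0.19828
  cell (1,s): −0.181·log₂0.181 = 0.44633
Sum = 1.3837 bits.

1.3837 bits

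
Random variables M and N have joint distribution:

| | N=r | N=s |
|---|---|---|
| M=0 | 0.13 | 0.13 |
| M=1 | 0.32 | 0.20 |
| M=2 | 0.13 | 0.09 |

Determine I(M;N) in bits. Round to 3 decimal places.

0.007 bits

Marginals: p(M) = (0.2600, 0.5200, 0.2200), p(N) = (0.5800, 0.4200).
I(M;N) = H(M) + H(N) − H(M,N).
H(M) = 1.4764, H(N) = 0.9815, H(M,N) = 2.4510.
I(M;N) = 1.4764 + 0.9815 − 2.4510 = 0.007 bits.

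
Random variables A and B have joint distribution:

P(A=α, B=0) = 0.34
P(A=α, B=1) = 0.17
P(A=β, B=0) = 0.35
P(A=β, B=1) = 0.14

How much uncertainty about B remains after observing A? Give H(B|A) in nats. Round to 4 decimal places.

0.6178 nats

Marginals: p(A) = (0.5100, 0.4900), p(B) = (0.6900, 0.3100).
H(B|A) = Σ p(A) · H(B|A=·).
  A=α: p=0.5100, H(B|A=α) = 0.6365
  A=β: p=0.4900, H(B|A=β) = 0.5983
Weighted sum = 0.6178 nats.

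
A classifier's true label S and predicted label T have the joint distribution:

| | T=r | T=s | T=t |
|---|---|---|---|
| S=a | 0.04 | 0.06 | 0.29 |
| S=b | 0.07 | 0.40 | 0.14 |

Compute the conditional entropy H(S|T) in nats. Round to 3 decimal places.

0.522 nats

Chain rule: H(S|T) = H(S,T) − H(T).
Marginals: p(S) = (0.3900, 0.6100), p(T) = (0.1100, 0.4600, 0.4300).
H(S,T) = 1.4845 nats; H(T) = 0.9629 nats.
H(S|T) = 1.4845 − 0.9629 = 0.522 nats.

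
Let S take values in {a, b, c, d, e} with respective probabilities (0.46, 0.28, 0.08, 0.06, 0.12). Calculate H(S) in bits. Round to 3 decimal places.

H(S) = −Σ p·log₂ p.
  −(0.46)·log₂(0.46) = 0.5153
  −(0.28)·log₂(0.28) = 0.5142
  −(0.08)·log₂(0.08) = 0.2915
  −(0.06)·log₂(0.06) = 0.2435
  −(0.12)·log₂(0.12) = 0.3671
Sum: 0.5153 + 0.5142 + 0.2915 + 0.2435 + 0.3671 = 1.932 bits.

1.932 bits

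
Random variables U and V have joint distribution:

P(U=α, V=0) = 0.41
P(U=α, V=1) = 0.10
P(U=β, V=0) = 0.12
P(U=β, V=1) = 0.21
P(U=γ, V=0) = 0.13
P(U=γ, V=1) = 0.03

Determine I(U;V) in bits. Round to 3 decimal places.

Marginals: p(U) = (0.5100, 0.3300, 0.1600), p(V) = (0.6600, 0.3400).
I(U;V) = H(U) + H(V) − H(U,V).
H(U) = 1.4463, H(V) = 0.9248, H(U,V) = 2.2339.
I(U;V) = 1.4463 + 0.9248 − 2.2339 = 0.137 bits.

0.137 bits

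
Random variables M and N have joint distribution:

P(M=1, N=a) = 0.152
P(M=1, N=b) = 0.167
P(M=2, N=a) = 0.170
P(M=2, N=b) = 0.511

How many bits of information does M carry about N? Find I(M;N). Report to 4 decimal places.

Marginals: p(M) = (0.3190, 0.6810), p(N) = (0.3220, 0.6780).
I(M;N) = Σ p(x,y)·log₂[p(x,y)/(p(x)p(y))].
  (1,a): 0.152·log₂(1.4798) = 0.08594
  (1,b): 0.167·log₂(0.7721) = -0.06230
  (2,a): 0.170·log₂(0.7753) = -0.06243
  (2,b): 0.511·log₂(1.1067) = 0.07477
Sum = 0.0360 bits.

0.0360 bits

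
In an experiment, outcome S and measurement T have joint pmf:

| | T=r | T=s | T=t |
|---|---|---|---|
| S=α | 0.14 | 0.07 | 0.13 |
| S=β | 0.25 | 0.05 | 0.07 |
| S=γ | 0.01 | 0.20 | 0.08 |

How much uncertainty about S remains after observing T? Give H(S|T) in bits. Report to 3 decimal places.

Marginals: p(S) = (0.3400, 0.3700, 0.2900), p(T) = (0.4000, 0.3200, 0.2800).
H(S|T) = Σ p(T) · H(S|T=·).
  T=r: p=0.4000, H(S|T=r) = 1.0869
  T=s: p=0.3200, H(S|T=s) = 1.3219
  T=t: p=0.2800, H(S|T=t) = 1.5303
Weighted sum = 1.286 bits.

1.286 bits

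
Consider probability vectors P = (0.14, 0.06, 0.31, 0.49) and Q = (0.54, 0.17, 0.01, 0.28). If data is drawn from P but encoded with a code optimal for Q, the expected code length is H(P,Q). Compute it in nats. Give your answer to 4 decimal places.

H(P,Q) = −Σ p·ln q.
  −0.14·ln(0.54) = 0.08627
  −0.06·ln(0.17) = 0.10632
  −0.31·ln(0.01) = 1.42760
  −0.49·ln(0.28) = 0.62375
H(P,Q) = 2.2439 nats.

2.2439 nats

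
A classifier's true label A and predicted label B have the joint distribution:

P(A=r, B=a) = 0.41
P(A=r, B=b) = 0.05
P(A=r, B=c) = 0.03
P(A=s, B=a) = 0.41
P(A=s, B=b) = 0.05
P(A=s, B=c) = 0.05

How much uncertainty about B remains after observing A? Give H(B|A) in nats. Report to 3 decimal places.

0.593 nats

Chain rule: H(B|A) = H(A,B) − H(A).
Marginals: p(A) = (0.4900, 0.5100), p(B) = (0.8200, 0.1000, 0.0800).
H(A,B) = 1.2857 nats; H(A) = 0.6929 nats.
H(B|A) = 1.2857 − 0.6929 = 0.593 nats.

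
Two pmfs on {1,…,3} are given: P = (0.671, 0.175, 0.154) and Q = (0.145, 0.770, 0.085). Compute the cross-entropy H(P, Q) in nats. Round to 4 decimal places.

1.7211 nats

H(P,Q) = −Σ p·ln q.
  −0.671·ln(0.145) = 1.29572
  −0.175·ln(0.770) = 0.04574
  −0.154·ln(0.085) = 0.37963
H(P,Q) = 1.7211 nats.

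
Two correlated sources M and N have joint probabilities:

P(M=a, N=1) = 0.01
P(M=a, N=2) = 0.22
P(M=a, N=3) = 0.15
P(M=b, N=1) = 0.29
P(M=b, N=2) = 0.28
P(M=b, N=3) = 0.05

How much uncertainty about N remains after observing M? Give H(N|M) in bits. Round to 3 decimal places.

1.248 bits

Chain rule: H(N|M) = H(M,N) − H(M).
Marginals: p(M) = (0.3800, 0.6200), p(N) = (0.3000, 0.5000, 0.2000).
H(M,N) = 2.2058 bits; H(M) = 0.9580 bits.
H(N|M) = 2.2058 − 0.9580 = 1.248 bits.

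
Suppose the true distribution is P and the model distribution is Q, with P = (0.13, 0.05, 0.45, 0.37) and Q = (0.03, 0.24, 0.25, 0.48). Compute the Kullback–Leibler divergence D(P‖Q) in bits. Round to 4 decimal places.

D(P‖Q) = Σ p·log₂(p/q).
  0.13·log₂(0.13/0.03) = 0.27501
  0.05·log₂(0.05/0.24) = -0.11315
  0.45·log₂(0.45/0.25) = 0.38160
  0.37·log₂(0.37/0.48) = -0.13894
D(P‖Q) = 0.4045 bits.

0.4045 bits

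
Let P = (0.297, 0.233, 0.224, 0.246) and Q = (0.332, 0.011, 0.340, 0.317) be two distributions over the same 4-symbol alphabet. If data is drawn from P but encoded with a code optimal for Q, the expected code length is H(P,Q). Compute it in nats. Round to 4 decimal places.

H(P,Q) = −Σ p·ln q.
  −0.297·ln(0.332) = 0.32748
  −0.233·ln(0.011) = 1.05080
  −0.224·ln(0.340) = 0.24165
  −0.246·ln(0.317) = 0.28262
H(P,Q) = 1.9025 nats.

1.9025 nats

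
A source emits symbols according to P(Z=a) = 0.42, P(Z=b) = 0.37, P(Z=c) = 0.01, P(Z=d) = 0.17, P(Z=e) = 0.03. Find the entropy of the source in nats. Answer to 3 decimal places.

1.185 nats

H(Z) = −Σ p·ln p.
  −(0.42)·ln(0.42) = 0.3644
  −(0.37)·ln(0.37) = 0.3679
  −(0.01)·ln(0.01) = 0.0461
  −(0.17)·ln(0.17) = 0.3012
  −(0.03)·ln(0.03) = 0.1052
Sum: 0.3644 + 0.3679 + 0.0461 + 0.3012 + 0.1052 = 1.185 nats.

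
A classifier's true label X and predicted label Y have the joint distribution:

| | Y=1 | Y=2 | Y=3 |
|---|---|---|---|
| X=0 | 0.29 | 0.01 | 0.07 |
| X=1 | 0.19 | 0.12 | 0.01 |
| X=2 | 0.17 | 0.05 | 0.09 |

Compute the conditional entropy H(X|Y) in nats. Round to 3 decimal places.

0.985 nats

Chain rule: H(X|Y) = H(X,Y) − H(Y).
Marginals: p(X) = (0.3700, 0.3200, 0.3100), p(Y) = (0.6500, 0.1800, 0.1700).
H(X,Y) = 1.8749 nats; H(Y) = 0.8899 nats.
H(X|Y) = 1.8749 − 0.8899 = 0.985 nats.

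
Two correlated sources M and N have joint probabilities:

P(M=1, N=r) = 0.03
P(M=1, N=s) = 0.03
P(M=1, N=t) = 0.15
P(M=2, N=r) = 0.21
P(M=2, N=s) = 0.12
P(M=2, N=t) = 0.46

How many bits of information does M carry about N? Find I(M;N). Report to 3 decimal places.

Marginals: p(M) = (0.2100, 0.7900), p(N) = (0.2400, 0.1500, 0.6100).
I(M;N) = Σ p(x,y)·log₂[p(x,y)/(p(x)p(y))].
  (1,r): 0.03·log₂(0.5952) = -0.0225
  (1,s): 0.03·log₂(0.9524) = -0.0021
  (1,t): 0.15·log₂(1.1710) = 0.0342
  (2,r): 0.21·log₂(1.1076) = 0.0310
  (2,s): 0.12·log₂(1.0127) = 0.0022
  (2,t): 0.46·log₂(0.9546) = -0.0309
Sum = 0.012 bits.

0.012 bits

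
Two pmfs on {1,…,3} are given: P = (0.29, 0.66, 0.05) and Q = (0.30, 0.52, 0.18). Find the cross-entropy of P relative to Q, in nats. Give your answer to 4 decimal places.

H(P,Q) = −Σ p·ln q.
  −0.29·ln(0.30) = 0.34915
  −0.66·ln(0.52) = 0.43159
  −0.05·ln(0.18) = 0.08574
H(P,Q) = 0.8665 nats.

0.8665 nats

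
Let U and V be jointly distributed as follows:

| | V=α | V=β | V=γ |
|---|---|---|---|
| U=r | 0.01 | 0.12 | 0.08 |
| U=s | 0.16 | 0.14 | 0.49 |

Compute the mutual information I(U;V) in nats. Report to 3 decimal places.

Marginals: p(U) = (0.2100, 0.7900), p(V) = (0.1700, 0.2600, 0.5700).
I(U;V) = H(U) + H(V) − H(U,V).
H(U) = 0.5140, H(V) = 0.9719, H(U,V) = 1.4206.
I(U;V) = 0.5140 + 0.9719 − 1.4206 = 0.065 nats.

0.065 nats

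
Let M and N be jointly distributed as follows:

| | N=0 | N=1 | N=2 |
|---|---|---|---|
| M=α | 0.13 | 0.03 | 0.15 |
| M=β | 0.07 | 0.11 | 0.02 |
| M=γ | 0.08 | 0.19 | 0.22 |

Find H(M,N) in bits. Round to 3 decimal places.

H(M,N) = −Σ p(x,y)·log₂ p(x,y) over all 9 cells.
  cell (α,0): −0.13·log₂0.13 = 0.3826
  cell (α,1): −0.03·log₂0.03 = 0.1518
  cell (α,2): −0.15·log₂0.15 = 0.4105
  cell (β,0): −0.07·log₂0.07 = 0.2686
  cell (β,1): −0.11·log₂0.11 = 0.3503
  cell (β,2): −0.02·log₂0.02 = 0.1129
  cell (γ,0): −0.08·log₂0.08 = 0.2915
  cell (γ,1): −0.19·log₂0.19 = 0.4552
  cell (γ,2): −0.22·log₂0.22 = 0.4806
Sum = 2.904 bits.

2.904 bits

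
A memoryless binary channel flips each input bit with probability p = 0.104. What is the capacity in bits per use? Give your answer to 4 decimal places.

0.5185 bits

Binary symmetric channel: C = 1 − h₂(ε) where h₂ is the binary entropy function.
h₂(0.104) = −0.104·log₂0.104 − 0.896·log₂0.896 = 0.4815.
C = 1 − 0.4815 = 0.5185 bits per channel use.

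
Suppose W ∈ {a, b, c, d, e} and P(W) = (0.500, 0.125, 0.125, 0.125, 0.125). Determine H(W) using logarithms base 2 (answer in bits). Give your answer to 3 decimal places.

H(W) = −Σ p·log₂ p.
  −(0.500)·log₂(0.500) = 0.5000
  −(0.125)·log₂(0.125) = 0.3750
  −(0.125)·log₂(0.125) = 0.3750
  −(0.125)·log₂(0.125) = 0.3750
  −(0.125)·log₂(0.125) = 0.3750
Sum: 0.5000 + 0.3750 + 0.3750 + 0.3750 + 0.3750 = 2.000 bits.

2.000 bits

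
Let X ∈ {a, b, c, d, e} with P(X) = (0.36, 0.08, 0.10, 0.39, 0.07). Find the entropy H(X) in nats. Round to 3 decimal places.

1.353 nats

H(X) = −Σ p·ln p.
  −(0.36)·ln(0.36) = 0.3678
  −(0.08)·ln(0.08) = 0.2021
  −(0.10)·ln(0.10) = 0.2303
  −(0.39)·ln(0.39) = 0.3672
  −(0.07)·ln(0.07) = 0.1861
Sum: 0.3678 + 0.2021 + 0.2303 + 0.3672 + 0.1861 = 1.353 nats.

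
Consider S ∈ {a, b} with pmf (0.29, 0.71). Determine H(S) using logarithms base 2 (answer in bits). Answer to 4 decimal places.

H(S) = −Σ p·log₂ p.
  −(0.29)·log₂(0.29) = 0.51790
  −(0.71)·log₂(0.71) = 0.35082
Sum: 0.51790 + 0.35082 = 0.8687 bits.

0.8687 bits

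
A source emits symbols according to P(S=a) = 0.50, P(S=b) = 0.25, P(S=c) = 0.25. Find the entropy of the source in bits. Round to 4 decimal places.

1.5000 bits

H(S) = −Σ p·log₂ p.
  −(0.50)·log₂(0.50) = 0.50000
  −(0.25)·log₂(0.25) = 0.50000
  −(0.25)·log₂(0.25) = 0.50000
Sum: 0.50000 + 0.50000 + 0.50000 = 1.5000 bits.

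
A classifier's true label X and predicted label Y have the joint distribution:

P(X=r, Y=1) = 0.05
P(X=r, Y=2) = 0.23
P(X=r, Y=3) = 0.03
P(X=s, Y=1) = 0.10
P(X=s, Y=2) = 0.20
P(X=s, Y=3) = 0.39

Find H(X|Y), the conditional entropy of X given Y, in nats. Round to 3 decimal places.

0.501 nats

Chain rule: H(X|Y) = H(X,Y) − H(Y).
Marginals: p(X) = (0.3100, 0.6900), p(Y) = (0.1500, 0.4300, 0.4200).
H(X,Y) = 1.5124 nats; H(Y) = 1.0118 nats.
H(X|Y) = 1.5124 − 1.0118 = 0.501 nats.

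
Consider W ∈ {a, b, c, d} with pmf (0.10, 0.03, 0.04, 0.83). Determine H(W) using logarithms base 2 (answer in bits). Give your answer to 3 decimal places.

H(W) = −Σ p·log₂ p.
  −(0.10)·log₂(0.10) = 0.3322
  −(0.03)·log₂(0.03) = 0.1518
  −(0.04)·log₂(0.04) = 0.1858
  −(0.83)·log₂(0.83) = 0.2231
Sum: 0.3322 + 0.1518 + 0.1858 + 0.2231 = 0.893 bits.

0.893 bits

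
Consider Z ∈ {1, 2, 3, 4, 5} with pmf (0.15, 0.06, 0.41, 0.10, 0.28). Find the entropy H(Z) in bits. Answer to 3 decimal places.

H(Z) = −Σ p·log₂ p.
  −(0.15)·log₂(0.15) = 0.4105
  −(0.06)·log₂(0.06) = 0.2435
  −(0.41)·log₂(0.41) = 0.5274
  −(0.10)·log₂(0.10) = 0.3322
  −(0.28)·log₂(0.28) = 0.5142
Sum: 0.4105 + 0.2435 + 0.5274 + 0.3322 + 0.5142 = 2.028 bits.

2.028 bits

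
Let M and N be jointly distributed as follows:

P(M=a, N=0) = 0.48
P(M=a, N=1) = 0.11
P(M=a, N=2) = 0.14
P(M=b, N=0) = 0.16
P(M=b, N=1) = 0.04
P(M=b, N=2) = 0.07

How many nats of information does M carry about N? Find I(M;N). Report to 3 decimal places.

Marginals: p(M) = (0.7300, 0.2700), p(N) = (0.6400, 0.1500, 0.2100).
I(M;N) = Σ p(x,y)·ln[p(x,y)/(p(x)p(y))].
  (a,0): 0.48·ln(1.0274) = 0.0130
  (a,1): 0.11·ln(1.0046) = 0.0005
  (a,2): 0.14·ln(0.9132) = -0.0127
  (b,0): 0.16·ln(0.9259) = -0.0123
  (b,1): 0.04·ln(0.9877) = -0.0005
  (b,2): 0.07·ln(1.2346) = 0.0148
Sum = 0.003 nats.

0.003 nats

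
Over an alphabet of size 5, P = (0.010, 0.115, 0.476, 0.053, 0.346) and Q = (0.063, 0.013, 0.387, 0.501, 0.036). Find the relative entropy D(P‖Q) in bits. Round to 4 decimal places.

1.4351 bits

D(P‖Q) = Σ p·log₂(p/q).
  0.010·log₂(0.010/0.063) = -0.02655
  0.115·log₂(0.115/0.013) = 0.36168
  0.476·log₂(0.476/0.387) = 0.14215
  0.053·log₂(0.053/0.501) = -0.17176
  0.346·log₂(0.346/0.036) = 1.12959
D(P‖Q) = 1.4351 bits.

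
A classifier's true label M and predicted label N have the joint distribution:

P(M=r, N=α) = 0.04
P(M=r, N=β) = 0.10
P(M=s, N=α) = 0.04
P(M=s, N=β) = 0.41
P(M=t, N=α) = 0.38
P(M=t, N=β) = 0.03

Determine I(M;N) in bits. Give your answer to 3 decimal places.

0.525 bits

Marginals: p(M) = (0.1400, 0.4500, 0.4100), p(N) = (0.4600, 0.5400).
I(M;N) = Σ p(x,y)·log₂[p(x,y)/(p(x)p(y))].
  (r,α): 0.04·log₂(0.6211) = -0.0275
  (r,β): 0.10·log₂(1.3228) = 0.0404
  (s,α): 0.04·log₂(0.1932) = -0.0949
  (s,β): 0.41·log₂(1.6872) = 0.3094
  (t,α): 0.38·log₂(2.0148) = 0.3841
  (t,β): 0.03·log₂(0.1355) = -0.0865
Sum = 0.525 bits.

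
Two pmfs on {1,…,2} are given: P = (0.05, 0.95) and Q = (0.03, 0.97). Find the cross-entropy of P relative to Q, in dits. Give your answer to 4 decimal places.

H(P,Q) = −Σ p·log₁₀ q.
  −0.05·log₁₀(0.03) = 0.07614
  −0.95·log₁₀(0.97) = 0.01257
H(P,Q) = 0.0887 dits.

0.0887 dits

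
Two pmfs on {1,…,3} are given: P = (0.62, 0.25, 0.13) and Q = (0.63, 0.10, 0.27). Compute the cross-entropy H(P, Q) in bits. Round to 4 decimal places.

1.4893 bits

H(P,Q) = −Σ p·log₂ q.
  −0.62·log₂(0.63) = 0.41328
  −0.25·log₂(0.10) = 0.83048
  −0.13·log₂(0.27) = 0.24557
H(P,Q) = 1.4893 bits.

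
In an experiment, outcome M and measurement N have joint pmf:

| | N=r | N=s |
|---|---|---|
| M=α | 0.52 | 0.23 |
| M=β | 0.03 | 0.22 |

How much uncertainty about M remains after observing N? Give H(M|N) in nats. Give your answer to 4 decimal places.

Marginals: p(M) = (0.7500, 0.2500), p(N) = (0.5500, 0.4500).
H(M|N) = Σ p(N) · H(M|N=·).
  N=r: p=0.5500, H(M|N=r) = 0.2117
  N=s: p=0.4500, H(M|N=s) = 0.6929
Weighted sum = 0.4282 nats.

0.4282 nats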